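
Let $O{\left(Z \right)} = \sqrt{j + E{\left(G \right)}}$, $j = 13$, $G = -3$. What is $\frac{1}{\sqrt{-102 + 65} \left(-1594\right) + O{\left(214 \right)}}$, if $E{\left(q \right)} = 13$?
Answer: $\frac{1}{\sqrt{26} - 1594 i \sqrt{37}} \approx 5.42 \cdot 10^{-8} + 0.00010314 i$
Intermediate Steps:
$O{\left(Z \right)} = \sqrt{26}$ ($O{\left(Z \right)} = \sqrt{13 + 13} = \sqrt{26}$)
$\frac{1}{\sqrt{-102 + 65} \left(-1594\right) + O{\left(214 \right)}} = \frac{1}{\sqrt{-102 + 65} \left(-1594\right) + \sqrt{26}} = \frac{1}{\sqrt{-37} \left(-1594\right) + \sqrt{26}} = \frac{1}{i \sqrt{37} \left(-1594\right) + \sqrt{26}} = \frac{1}{- 1594 i \sqrt{37} + \sqrt{26}} = \frac{1}{\sqrt{26} - 1594 i \sqrt{37}}$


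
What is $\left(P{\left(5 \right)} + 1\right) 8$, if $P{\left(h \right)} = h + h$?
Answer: $88$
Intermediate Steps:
$P{\left(h \right)} = 2 h$
$\left(P{\left(5 \right)} + 1\right) 8 = \left(2 \cdot 5 + 1\right) 8 = \left(10 + 1\right) 8 = 11 \cdot 8 = 88$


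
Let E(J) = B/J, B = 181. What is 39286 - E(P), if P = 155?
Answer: 6089149/155 ≈ 39285.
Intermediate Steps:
E(J) = 181/J
39286 - E(P) = 39286 - 181/155 = 6089149/155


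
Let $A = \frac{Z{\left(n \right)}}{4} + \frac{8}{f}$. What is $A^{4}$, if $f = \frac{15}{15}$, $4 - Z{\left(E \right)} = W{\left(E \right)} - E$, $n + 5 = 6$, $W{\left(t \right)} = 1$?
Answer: $6561$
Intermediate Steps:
$n = 1$ ($n = -5 + 6 = 1$)
$Z{\left(E \right)} = 3 + E$ ($Z{\left(E \right)} = 4 - \left(1 - E\right) = 4 + \left(-1 + E\right) = 3 + E$)
$f = 1$ ($f = 15 \cdot \frac{1}{15} = 1$)
$A = 9$ ($A = \frac{3 + 1}{4} + \frac{8}{1} = 4 \cdot \frac{1}{4} + 8 \cdot 1 = 1 + 8 = 9$)
$A^{4} = 9^{4} = 6561$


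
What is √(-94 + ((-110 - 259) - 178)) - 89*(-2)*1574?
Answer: 280172 + I*√641 ≈ 2.8017e+5 + 25.318*I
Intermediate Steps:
√(-94 + ((-110 - 259) - 178)) - 89*(-2)*1574 = √(-94 + (-369 - 178)) + 178*1574 = √(-94 - 547) + 280172 = √(-641) + 280172 = I*√641 + 280172 = 280172 + I*√641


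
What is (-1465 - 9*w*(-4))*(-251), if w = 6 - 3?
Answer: 340607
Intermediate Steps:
w = 3
(-1465 - 9*w*(-4))*(-251) = (-1465 - 9*3*(-4))*(-251) = (-1465 - 27*(-4))*(-251) = (-1465 + 108)*(-251) = -1357*(-251) = 340607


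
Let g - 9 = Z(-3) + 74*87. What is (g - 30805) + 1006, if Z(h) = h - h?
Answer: -23352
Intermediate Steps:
Z(h) = 0
g = 6447 (g = 9 + (0 + 74*87) = 9 + (0 + 6438) = 9 + 6438 = 6447)
(g - 30805) + 1006 = (6447 - 30805) + 1006 = -24358 + 1006 = -23352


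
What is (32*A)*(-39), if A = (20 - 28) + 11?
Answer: -3744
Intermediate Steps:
A = 3 (A = -8 + 11 = 3)
(32*A)*(-39) = (32*3)*(-39) = 96*(-39) = -3744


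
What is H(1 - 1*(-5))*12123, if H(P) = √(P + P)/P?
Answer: 4041*√3 ≈ 6999.2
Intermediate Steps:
H(P) = √2/√P (H(P) = √(2*P)/P = (√2*√P)/P = √2/√P)
H(1 - 1*(-5))*12123 = (√2/√(1 - 1*(-5)))*12123 = (√2/√(1 + 5))*12123 = (√2/√6)*12123 = (√2*(√6/6))*12123 = (√3/3)*12123 = 4041*√3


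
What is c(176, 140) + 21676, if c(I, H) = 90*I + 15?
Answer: 37531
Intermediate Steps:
c(I, H) = 15 + 90*I
c(176, 140) + 21676 = (15 + 90*176) + 21676 = (15 + 15840) + 21676 = 15855 + 21676 = 37531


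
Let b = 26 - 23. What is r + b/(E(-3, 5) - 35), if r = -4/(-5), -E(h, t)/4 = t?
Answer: 41/55 ≈ 0.74545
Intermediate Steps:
E(h, t) = -4*t
b = 3
r = ⅘ (r = -4*(-⅕) = ⅘ ≈ 0.80000)
r + b/(E(-3, 5) - 35) = ⅘ + 3/(-4*5 - 35) = ⅘ + 3/(-20 - 35) = ⅘ + 3/(-55) = ⅘ + 3*(-1/55) = ⅘ - 3/55 = 41/55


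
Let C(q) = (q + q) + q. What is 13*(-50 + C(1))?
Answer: -611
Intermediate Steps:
C(q) = 3*q (C(q) = 2*q + q = 3*q)
13*(-50 + C(1)) = 13*(-50 + 3*1) = 13*(-50 + 3) = 13*(-47) = -611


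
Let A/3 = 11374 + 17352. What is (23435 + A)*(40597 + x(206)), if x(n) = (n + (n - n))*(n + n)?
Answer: 13753033497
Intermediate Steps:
x(n) = 2*n² (x(n) = (n + 0)*(2*n) = n*(2*n) = 2*n²)
A = 86178 (A = 3*(11374 + 17352) = 3*28726 = 86178)
(23435 + A)*(40597 + x(206)) = (23435 + 86178)*(40597 + 2*206²) = 109613*(40597 + 2*42436) = 109613*(40597 + 84872) = 109613*125469 = 13753033497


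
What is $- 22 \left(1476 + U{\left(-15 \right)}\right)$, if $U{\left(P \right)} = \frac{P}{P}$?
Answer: $-32494$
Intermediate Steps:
$U{\left(P \right)} = 1$
$- 22 \left(1476 + U{\left(-15 \right)}\right) = - 22 \left(1476 + 1\right) = \left(-22\right) 1477 = -32494$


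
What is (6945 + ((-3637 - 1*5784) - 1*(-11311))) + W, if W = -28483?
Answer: -19648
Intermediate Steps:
(6945 + ((-3637 - 1*5784) - 1*(-11311))) + W = (6945 + ((-3637 - 1*5784) - 1*(-11311))) - 28483 = (6945 + ((-3637 - 5784) + 11311)) - 28483 = (6945 + (-9421 + 11311)) - 28483 = (6945 + 1890) - 28483 = 8835 - 28483 = -19648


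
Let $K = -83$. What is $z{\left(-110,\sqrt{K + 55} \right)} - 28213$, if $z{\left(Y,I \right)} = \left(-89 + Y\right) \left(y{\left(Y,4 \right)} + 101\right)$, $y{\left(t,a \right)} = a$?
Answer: $-49108$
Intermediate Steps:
$z{\left(Y,I \right)} = -9345 + 105 Y$ ($z{\left(Y,I \right)} = \left(-89 + Y\right) \left(4 + 101\right) = \left(-89 + Y\right) 105 = -9345 + 105 Y$)
$z{\left(-110,\sqrt{K + 55} \right)} - 28213 = \left(-9345 + 105 \left(-110\right)\right) - 28213 = \left(-9345 - 11550\right) - 28213 = -20895 - 28213 = -49108$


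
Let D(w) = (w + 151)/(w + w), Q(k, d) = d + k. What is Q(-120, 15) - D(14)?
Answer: -3105/28 ≈ -110.89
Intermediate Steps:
D(w) = (151 + w)/(2*w) (D(w) = (151 + w)/((2*w)) = (151 + w)*(1/(2*w)) = (151 + w)/(2*w))
Q(-120, 15) - D(14) = (15 - 120) - (151 + 14)/(2*14) = -105 - 165/(2*14) = -105 - 1*165/28 = -105 - 165/28 = -3105/28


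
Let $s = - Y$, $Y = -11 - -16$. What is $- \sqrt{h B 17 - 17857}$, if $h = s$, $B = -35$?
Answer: $- i \sqrt{14882} \approx - 121.99 i$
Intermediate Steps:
$Y = 5$ ($Y = -11 + 16 = 5$)
$s = -5$ ($s = \left(-1\right) 5 = -5$)
$h = -5$
$- \sqrt{h B 17 - 17857} = - \sqrt{\left(-5\right) \left(-35\right) 17 - 17857} = - \sqrt{175 \cdot 17 - 17857} = - \sqrt{2975 - 17857} = - \sqrt{-14882} = - i \sqrt{14882}$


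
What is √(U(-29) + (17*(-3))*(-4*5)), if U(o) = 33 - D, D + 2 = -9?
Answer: 2*√266 ≈ 32.619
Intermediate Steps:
D = -11 (D = -2 - 9 = -11)
U(o) = 44 (U(o) = 33 - 1*(-11) = 33 + 11 = 44)
√(U(-29) + (17*(-3))*(-4*5)) = √(44 + (17*(-3))*(-4*5)) = √(44 - 51*(-20)) = √(44 + 1020) = √1064 = 2*√266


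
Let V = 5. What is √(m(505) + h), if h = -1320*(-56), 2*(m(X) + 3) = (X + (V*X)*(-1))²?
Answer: √2114117 ≈ 1454.0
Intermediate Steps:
m(X) = -3 + 8*X² (m(X) = -3 + (X + (5*X)*(-1))²/2 = -3 + (X - 5*X)²/2 = -3 + (-4*X)²/2 = -3 + (16*X²)/2 = -3 + 8*X²)
h = 73920
√(m(505) + h) = √((-3 + 8*505²) + 73920) = √((-3 + 8*255025) + 73920) = √((-3 + 2040200) + 73920) = √(2040197 + 73920) = √2114117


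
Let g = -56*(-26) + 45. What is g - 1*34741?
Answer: -33240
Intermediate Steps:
g = 1501 (g = 1456 + 45 = 1501)
g - 1*34741 = 1501 - 1*34741 = 1501 - 34741 = -33240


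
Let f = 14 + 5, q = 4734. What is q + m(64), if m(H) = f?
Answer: 4753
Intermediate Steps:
f = 19
m(H) = 19
q + m(64) = 4734 + 19 = 4753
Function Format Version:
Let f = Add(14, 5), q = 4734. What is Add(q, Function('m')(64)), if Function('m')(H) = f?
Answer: 4753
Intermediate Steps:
f = 19
Function('m')(H) = 19
Add(q, Function('m')(64)) = Add(4734, 19) = 4753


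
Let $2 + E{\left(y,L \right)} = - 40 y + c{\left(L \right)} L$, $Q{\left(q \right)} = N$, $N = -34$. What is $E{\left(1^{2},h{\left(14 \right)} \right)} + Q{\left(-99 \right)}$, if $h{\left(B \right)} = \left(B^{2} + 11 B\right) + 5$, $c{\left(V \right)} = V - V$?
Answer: $-76$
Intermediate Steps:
$c{\left(V \right)} = 0$
$Q{\left(q \right)} = -34$
$h{\left(B \right)} = 5 + B^{2} + 11 B$
$E{\left(y,L \right)} = -2 - 40 y$ ($E{\left(y,L \right)} = -2 + \left(- 40 y + 0 L\right) = -2 + \left(- 40 y + 0\right) = -2 - 40 y$)
$E{\left(1^{2},h{\left(14 \right)} \right)} + Q{\left(-99 \right)} = \left(-2 - 40 \cdot 1^{2}\right) - 34 = \left(-2 - 40\right) - 34 = -42 - 34 = -76$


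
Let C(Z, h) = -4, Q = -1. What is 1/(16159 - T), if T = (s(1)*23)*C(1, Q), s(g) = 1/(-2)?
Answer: 1/16113 ≈ 6.2062e-5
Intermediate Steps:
s(g) = -½ (s(g) = 1*(-½) = -½)
T = 46 (T = -½*23*(-4) = -23/2*(-4) = 46)
1/(16159 - T) = 1/(16159 - 1*46) = 1/(16159 - 46) = 1/16113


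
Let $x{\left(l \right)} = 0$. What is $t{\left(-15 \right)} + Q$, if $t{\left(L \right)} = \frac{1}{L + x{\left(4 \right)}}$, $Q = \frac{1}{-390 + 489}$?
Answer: $- \frac{28}{495} \approx -0.056566$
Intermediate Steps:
$Q = \frac{1}{99} \approx 0.010101$
$t{\left(L \right)} = \frac{1}{L}$ ($t{\left(L \right)} = \frac{1}{L + 0} = \frac{1}{L}$)
$t{\left(-15 \right)} + Q = \frac{1}{-15} + \frac{1}{99} = - \frac{1}{15} + \frac{1}{99} = - \frac{28}{495}$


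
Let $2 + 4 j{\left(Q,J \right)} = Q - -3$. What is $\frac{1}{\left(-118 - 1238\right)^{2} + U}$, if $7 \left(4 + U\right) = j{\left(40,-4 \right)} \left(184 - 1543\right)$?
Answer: $\frac{28}{51428777} \approx 5.4444 \cdot 10^{-7}$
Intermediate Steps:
$j{\left(Q,J \right)} = \frac{1}{4} + \frac{Q}{4}$ ($j{\left(Q,J \right)} = - \frac{1}{2} + \frac{Q - -3}{4} = - \frac{1}{2} + \frac{Q + 3}{4} = - \frac{1}{2} + \frac{3 + Q}{4} = - \frac{1}{2} + \left(\frac{3}{4} + \frac{Q}{4}\right) = \frac{1}{4} + \frac{Q}{4}$)
$U = - \frac{55831}{28}$ ($U = -4 + \frac{\left(\frac{1}{4} + \frac{1}{4} \cdot 40\right) \left(184 - 1543\right)}{7} = -4 + \frac{\left(\frac{1}{4} + 10\right) \left(-1359\right)}{7} = -4 + \frac{\frac{41}{4} \left(-1359\right)}{7} = -4 + \frac{1}{7} \left(- \frac{55719}{4}\right) = -4 - \frac{55719}{28} = - \frac{55831}{28} \approx -1994.0$)
$\frac{1}{\left(-118 - 1238\right)^{2} + U} = \frac{1}{\left(-118 - 1238\right)^{2} - \frac{55831}{28}} = \frac{1}{\left(-1356\right)^{2} - \frac{55831}{28}} = \frac{1}{1838736 - \frac{55831}{28}} = \frac{1}{\frac{51428777}{28}} = \frac{28}{51428777}$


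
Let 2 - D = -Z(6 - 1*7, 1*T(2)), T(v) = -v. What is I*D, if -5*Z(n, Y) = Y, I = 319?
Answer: 3828/5 ≈ 765.60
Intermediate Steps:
Z(n, Y) = -Y/5
D = 12/5 (D = 2 - (-1)*(-(-1*2)/5) = 2 - (-1)*(-(-2)/5) = 2 - (-1)*(-⅕*(-2)) = 2 - (-1)*2/5 = 2 - 1*(-⅖) = 2 + ⅖ = 12/5 ≈ 2.4000)
I*D = 319*(12/5) = 3828/5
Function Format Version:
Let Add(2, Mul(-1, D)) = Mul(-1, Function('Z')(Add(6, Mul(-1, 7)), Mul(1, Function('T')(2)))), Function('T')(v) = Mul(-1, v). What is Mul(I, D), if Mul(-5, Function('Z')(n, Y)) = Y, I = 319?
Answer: Rational(3828, 5) ≈ 765.60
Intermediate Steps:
Function('Z')(n, Y) = Mul(Rational(-1, 5), Y)
D = Rational(12, 5) (D = Add(2, Mul(-1, Mul(-1, Mul(Rational(-1, 5), Mul(1, Mul(-1, 2)))))) = Add(2, Mul(-1, Mul(-1, Mul(Rational(-1, 5), Mul(1, -2))))) = Add(2, Mul(-1, Mul(-1, Mul(Rational(-1, 5), -2)))) = Add(2, Mul(-1, Mul(-1, Rational(2, 5)))) = Add(2, Mul(-1, Rational(-2, 5))) = Add(2, Rational(2, 5)) = Rational(12, 5) ≈ 2.4000)
Mul(I, D) = Mul(319, Rational(12, 5)) = Rational(3828, 5)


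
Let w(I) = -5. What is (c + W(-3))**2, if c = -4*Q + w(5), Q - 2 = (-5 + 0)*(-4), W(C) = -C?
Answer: 8100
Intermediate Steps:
Q = 22 (Q = 2 + (-5 + 0)*(-4) = 2 - 5*(-4) = 2 + 20 = 22)
c = -93 (c = -4*22 - 5 = -88 - 5 = -93)
(c + W(-3))**2 = (-93 - 1*(-3))**2 = (-93 + 3)**2 = (-90)**2 = 8100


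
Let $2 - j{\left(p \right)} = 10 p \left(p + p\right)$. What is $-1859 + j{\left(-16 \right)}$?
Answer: $-6977$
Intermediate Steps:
$j{\left(p \right)} = 2 - 20 p^{2}$ ($j{\left(p \right)} = 2 - 10 p \left(p + p\right) = 2 - 10 p 2 p = 2 - 20 p^{2}$)
$-1859 + j{\left(-16 \right)} = -1859 + \left(2 - 20 \left(-16\right)^{2}\right) = -1859 + \left(2 - 5120\right) = -1859 - 5118 = -6977$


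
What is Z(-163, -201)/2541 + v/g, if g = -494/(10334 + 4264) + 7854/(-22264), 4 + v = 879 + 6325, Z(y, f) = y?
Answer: -135139570257841/7256351487 ≈ -18624.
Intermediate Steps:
v = 7200 (v = -4 + (879 + 6325) = -4 + 7204 = 7200)
g = -2855707/7386588 (g = -494/14598 + 7854*(-1/22264) = -494*1/14598 - 357/1012 = -247/7299 - 357/1012 = -2855707/7386588 ≈ -0.38661)
Z(-163, -201)/2541 + v/g = -163/2541 + 7200/(-2855707/7386588) = -163*1/2541 + 7200*(-7386588/2855707) = -163/2541 - 53183433600/2855707 = -135139570257841/7256351487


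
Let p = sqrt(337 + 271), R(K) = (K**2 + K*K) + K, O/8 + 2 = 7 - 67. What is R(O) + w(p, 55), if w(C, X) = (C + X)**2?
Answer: 495169 + 440*sqrt(38) ≈ 4.9788e+5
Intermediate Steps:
O = -496 (O = -16 + 8*(7 - 67) = -16 + 8*(-60) = -16 - 480 = -496)
R(K) = K + 2*K**2 (R(K) = (K**2 + K**2) + K = 2*K**2 + K = K + 2*K**2)
p = 4*sqrt(38) (p = sqrt(608) = 4*sqrt(38) ≈ 24.658)
R(O) + w(p, 55) = -496*(1 + 2*(-496)) + (4*sqrt(38) + 55)**2 = -496*(1 - 992) + (55 + 4*sqrt(38))**2 = -496*(-991) + (55 + 4*sqrt(38))**2 = 491536 + (55 + 4*sqrt(38))**2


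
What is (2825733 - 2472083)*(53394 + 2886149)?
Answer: 1039569381950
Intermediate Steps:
(2825733 - 2472083)*(53394 + 2886149) = 353650*2939543 = 1039569381950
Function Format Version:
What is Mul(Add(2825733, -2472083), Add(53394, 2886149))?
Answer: 1039569381950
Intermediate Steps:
Mul(Add(2825733, -2472083), Add(53394, 2886149)) = Mul(353650, 2939543) = 1039569381950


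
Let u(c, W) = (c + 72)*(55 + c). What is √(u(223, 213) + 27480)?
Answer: √109490 ≈ 330.89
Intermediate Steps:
u(c, W) = (55 + c)*(72 + c) (u(c, W) = (72 + c)*(55 + c) = (55 + c)*(72 + c))
√(u(223, 213) + 27480) = √((3960 + 223² + 127*223) + 27480) = √((3960 + 49729 + 28321) + 27480) = √(82010 + 27480) = √109490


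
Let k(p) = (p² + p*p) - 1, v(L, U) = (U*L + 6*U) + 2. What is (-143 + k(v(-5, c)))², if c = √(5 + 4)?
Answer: 8836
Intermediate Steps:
c = 3 (c = √9 = 3)
v(L, U) = 2 + 6*U + L*U (v(L, U) = (L*U + 6*U) + 2 = (6*U + L*U) + 2 = 2 + 6*U + L*U)
k(p) = -1 + 2*p² (k(p) = (p² + p²) - 1 = 2*p² - 1 = -1 + 2*p²)
(-143 + k(v(-5, c)))² = (-143 + (-1 + 2*(2 + 6*3 - 5*3)²))² = (-143 + (-1 + 2*(2 + 18 - 15)²))² = (-143 + (-1 + 2*5²))² = (-143 + (-1 + 2*25))² = (-143 + (-1 + 50))² = (-143 + 49)² = (-94)² = 8836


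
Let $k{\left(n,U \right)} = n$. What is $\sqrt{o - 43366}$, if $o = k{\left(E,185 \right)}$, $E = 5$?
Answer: $i \sqrt{43361} \approx 208.23 i$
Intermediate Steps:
$o = 5$
$\sqrt{o - 43366} = \sqrt{5 - 43366} = \sqrt{-43361} = i \sqrt{43361}$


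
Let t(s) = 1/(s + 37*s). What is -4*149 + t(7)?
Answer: -158535/266 ≈ -596.00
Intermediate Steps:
t(s) = 1/(38*s)
-4*149 + t(7) = -4*149 + (1/38)/7 = -596 + (1/38)*(1/7) = -596 + 1/266 = -158535/266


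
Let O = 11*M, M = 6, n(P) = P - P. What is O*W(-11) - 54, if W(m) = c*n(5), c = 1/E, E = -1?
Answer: -54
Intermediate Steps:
n(P) = 0
c = -1 (c = 1/(-1) = -1)
W(m) = 0 (W(m) = -1*0 = 0)
O = 66 (O = 11*6 = 66)
O*W(-11) - 54 = 66*0 - 54 = 0 - 54 = -54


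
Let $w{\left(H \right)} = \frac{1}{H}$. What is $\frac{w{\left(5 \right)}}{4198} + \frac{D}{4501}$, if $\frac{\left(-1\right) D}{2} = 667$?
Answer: $- \frac{27996159}{94475990} \approx -0.29633$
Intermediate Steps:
$D = -1334$ ($D = \left(-2\right) 667 = -1334$)
$\frac{w{\left(5 \right)}}{4198} + \frac{D}{4501} = \frac{1}{5 \cdot 4198} - \frac{1334}{4501} = \frac{1}{5} \cdot \frac{1}{4198} - \frac{1334}{4501} = \frac{1}{20990} - \frac{1334}{4501} = - \frac{27996159}{94475990}$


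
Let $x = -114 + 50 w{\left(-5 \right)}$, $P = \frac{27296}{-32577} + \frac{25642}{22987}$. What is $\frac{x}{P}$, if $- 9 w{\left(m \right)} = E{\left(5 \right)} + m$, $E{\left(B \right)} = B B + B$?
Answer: $- \frac{284062817954}{311829423} \approx -910.96$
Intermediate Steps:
$E{\left(B \right)} = B + B^{2}$ ($E{\left(B \right)} = B^{2} + B = B + B^{2}$)
$w{\left(m \right)} = - \frac{10}{3} - \frac{m}{9}$ ($w{\left(m \right)} = - \frac{5 \left(1 + 5\right) + m}{9} = - \frac{5 \cdot 6 + m}{9} = - \frac{30 + m}{9} = - \frac{10}{3} - \frac{m}{9}$)
$P = \frac{207886282}{748847499}$ ($P = 27296 \left(- \frac{1}{32577}\right) + 25642 \cdot \frac{1}{22987} = - \frac{27296}{32577} + \frac{25642}{22987} = \frac{207886282}{748847499} \approx 0.27761$)
$x = - \frac{2276}{9}$ ($x = -114 + 50 \left(- \frac{10}{3} - - \frac{5}{9}\right) = -114 + 50 \left(- \frac{10}{3} + \frac{5}{9}\right) = -114 + 50 \left(- \frac{25}{9}\right) = -114 - \frac{1250}{9} = - \frac{2276}{9} \approx -252.89$)
$\frac{x}{P} = - \frac{2276}{9 \cdot \frac{207886282}{748847499}} = \left(- \frac{2276}{9}\right) \frac{748847499}{207886282} = - \frac{284062817954}{311829423}$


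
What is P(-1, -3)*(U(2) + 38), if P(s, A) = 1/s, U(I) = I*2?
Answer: -42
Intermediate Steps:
U(I) = 2*I
P(-1, -3)*(U(2) + 38) = (2*2 + 38)/(-1) = -(4 + 38) = -1*42 = -42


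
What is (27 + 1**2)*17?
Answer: 476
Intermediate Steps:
(27 + 1**2)*17 = (27 + 1)*17 = 28*17 = 476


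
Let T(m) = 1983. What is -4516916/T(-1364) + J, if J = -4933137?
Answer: -9786927587/1983 ≈ -4.9354e+6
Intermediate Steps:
-4516916/T(-1364) + J = -4516916/1983 - 4933137 = -9786927587/1983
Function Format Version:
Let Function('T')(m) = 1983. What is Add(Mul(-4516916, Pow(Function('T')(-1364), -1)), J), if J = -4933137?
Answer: Rational(-9786927587, 1983) ≈ -4.9354e+6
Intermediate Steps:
Add(Mul(-4516916, Pow(Function('T')(-1364), -1)), J) = Add(Mul(-4516916, Pow(1983, -1)), -4933137) = Add(Mul(-4516916, Rational(1, 1983)), -4933137) = Add(Rational(-4516916, 1983), -4933137) = Rational(-9786927587, 1983)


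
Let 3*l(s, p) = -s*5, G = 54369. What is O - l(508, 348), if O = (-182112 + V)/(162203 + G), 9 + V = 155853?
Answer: 137503519/162429 ≈ 846.54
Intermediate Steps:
V = 155844 (V = -9 + 155853 = 155844)
l(s, p) = -5*s/3 (l(s, p) = (-s*5)/3 = (-5*s)/3 = -5*s/3)
O = -6567/54143 (O = (-182112 + 155844)/(162203 + 54369) = -26268/216572 = -26268*1/216572 = -6567/54143 ≈ -0.12129)
O - l(508, 348) = -6567/54143 - (-5)*508/3 = -6567/54143 - 1*(-2540/3) = -6567/54143 + 2540/3 = 137503519/162429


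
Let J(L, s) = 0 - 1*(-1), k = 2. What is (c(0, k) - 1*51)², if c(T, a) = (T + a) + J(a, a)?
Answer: 2304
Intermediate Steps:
J(L, s) = 1 (J(L, s) = 0 + 1 = 1)
c(T, a) = 1 + T + a (c(T, a) = (T + a) + 1 = 1 + T + a)
(c(0, k) - 1*51)² = ((1 + 0 + 2) - 1*51)² = (3 - 51)² = (-48)² = 2304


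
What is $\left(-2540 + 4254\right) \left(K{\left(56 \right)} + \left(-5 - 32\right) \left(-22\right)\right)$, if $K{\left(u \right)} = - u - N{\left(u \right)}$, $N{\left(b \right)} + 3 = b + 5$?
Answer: $1199800$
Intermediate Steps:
$N{\left(b \right)} = 2 + b$ ($N{\left(b \right)} = -3 + \left(b + 5\right) = -3 + \left(5 + b\right) = 2 + b$)
$K{\left(u \right)} = -2 - 2 u$ ($K{\left(u \right)} = - u - \left(2 + u\right) = -2 - 2 u$)
$\left(-2540 + 4254\right) \left(K{\left(56 \right)} + \left(-5 - 32\right) \left(-22\right)\right) = \left(-2540 + 4254\right) \left(\left(-2 - 112\right) + \left(-5 - 32\right) \left(-22\right)\right) = 1714 \left(\left(-2 - 112\right) - -814\right) = 1714 \left(-114 + 814\right) = 1714 \cdot 700 = 1199800$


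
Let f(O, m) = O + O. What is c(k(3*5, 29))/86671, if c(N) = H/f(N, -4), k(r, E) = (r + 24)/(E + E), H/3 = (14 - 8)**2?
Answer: 1044/1126723 ≈ 0.00092658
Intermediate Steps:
f(O, m) = 2*O
H = 108 (H = 3*(14 - 8)**2 = 3*6**2 = 3*36 = 108)
k(r, E) = (24 + r)/(2*E) (k(r, E) = (24 + r)/((2*E)) = (24 + r)*(1/(2*E)) = (24 + r)/(2*E))
c(N) = 54/N (c(N) = 108/((2*N)) = 108*(1/(2*N)) = 54/N)
c(k(3*5, 29))/86671 = (54/(((1/2)*(24 + 3*5)/29)))/86671 = (54/(((1/2)*(1/29)*(24 + 15))))*(1/86671) = (54/(((1/2)*(1/29)*39)))*(1/86671) = (54/(39/58))*(1/86671) = (54*(58/39))*(1/86671) = (1044/13)*(1/86671) = 1044/1126723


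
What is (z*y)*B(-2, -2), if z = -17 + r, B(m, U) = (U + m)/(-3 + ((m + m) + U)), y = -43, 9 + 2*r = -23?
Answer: 1892/3 ≈ 630.67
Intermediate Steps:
r = -16 (r = -9/2 + (1/2)*(-23) = -9/2 - 23/2 = -16)
B(m, U) = (U + m)/(-3 + U + 2*m) (B(m, U) = (U + m)/(-3 + (2*m + U)) = (U + m)/(-3 + (U + 2*m)) = (U + m)/(-3 + U + 2*m))
z = -33 (z = -17 - 16 = -33)
(z*y)*B(-2, -2) = (-33*(-43))*((-2 - 2)/(-3 - 2 + 2*(-2))) = 1419*(-4/(-3 - 2 - 4)) = 1419*(-4/(-9)) = 1419*(-1/9*(-4)) = 1419*(4/9) = 1892/3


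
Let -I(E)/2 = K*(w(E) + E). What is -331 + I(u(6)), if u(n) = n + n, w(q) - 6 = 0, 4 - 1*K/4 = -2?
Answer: -1195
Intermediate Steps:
K = 24 (K = 16 - 4*(-2) = 16 + 8 = 24)
w(q) = 6 (w(q) = 6 + 0 = 6)
u(n) = 2*n
I(E) = -288 - 48*E (I(E) = -48*(6 + E) = -2*(144 + 24*E) = -288 - 48*E)
-331 + I(u(6)) = -331 + (-288 - 96*6) = -331 + (-288 - 48*12) = -331 + (-288 - 576) = -331 - 864 = -1195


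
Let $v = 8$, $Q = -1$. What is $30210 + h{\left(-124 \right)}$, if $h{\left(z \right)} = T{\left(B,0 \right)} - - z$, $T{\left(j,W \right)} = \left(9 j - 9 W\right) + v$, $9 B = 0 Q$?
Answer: $30094$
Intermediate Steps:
$B = 0$ ($B = \frac{0 \left(-1\right)}{9} = \frac{1}{9} \cdot 0 = 0$)
$T{\left(j,W \right)} = 8 - 9 W + 9 j$ ($T{\left(j,W \right)} = \left(9 j - 9 W\right) + 8 = \left(- 9 W + 9 j\right) + 8 = 8 - 9 W + 9 j$)
$h{\left(z \right)} = 8 + z$ ($h{\left(z \right)} = \left(8 - 0 + 9 \cdot 0\right) - - z = \left(8 + 0 + 0\right) + z = 8 + z$)
$30210 + h{\left(-124 \right)} = 30210 + \left(8 - 124\right) = 30210 - 116 = 30094$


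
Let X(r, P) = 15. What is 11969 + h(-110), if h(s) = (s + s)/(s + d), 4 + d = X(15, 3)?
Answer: 107741/9 ≈ 11971.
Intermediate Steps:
d = 11 (d = -4 + 15 = 11)
h(s) = 2*s/(11 + s) (h(s) = (s + s)/(s + 11) = (2*s)/(11 + s) = 2*s/(11 + s))
11969 + h(-110) = 11969 + 2*(-110)/(11 - 110) = 11969 + 2*(-110)/(-99) = 11969 + 2*(-110)*(-1/99) = 11969 + 20/9 = 107741/9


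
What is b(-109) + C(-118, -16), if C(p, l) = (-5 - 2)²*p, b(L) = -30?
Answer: -5812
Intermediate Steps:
C(p, l) = 49*p (C(p, l) = (-7)²*p = 49*p)
b(-109) + C(-118, -16) = -30 + 49*(-118) = -30 - 5782 = -5812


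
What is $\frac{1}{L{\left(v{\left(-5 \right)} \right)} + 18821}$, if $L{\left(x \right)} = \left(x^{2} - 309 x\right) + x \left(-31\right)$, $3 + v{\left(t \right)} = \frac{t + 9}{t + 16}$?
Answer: $\frac{121}{2386642} \approx 5.0699 \cdot 10^{-5}$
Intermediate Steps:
$v{\left(t \right)} = -3 + \frac{9 + t}{16 + t}$ ($v{\left(t \right)} = -3 + \frac{t + 9}{t + 16} = -3 + \frac{9 + t}{16 + t}$)
$L{\left(x \right)} = x^{2} - 340 x$ ($L{\left(x \right)} = \left(x^{2} - 309 x\right) - 31 x = x^{2} - 340 x$)
$\frac{1}{L{\left(v{\left(-5 \right)} \right)} + 18821} = \frac{1}{\frac{-39 - -10}{16 - 5} \left(-340 + \frac{-39 - -10}{16 - 5}\right) + 18821} = \frac{1}{\frac{-39 + 10}{11} \left(-340 + \frac{-39 + 10}{11}\right) + 18821} = \frac{1}{\frac{1}{11} \left(-29\right) \left(-340 + \frac{1}{11} \left(-29\right)\right) + 18821} = \frac{1}{- \frac{29 \left(-340 - \frac{29}{11}\right)}{11} + 18821} = \frac{1}{\left(- \frac{29}{11}\right) \left(- \frac{3769}{11}\right) + 18821} = \frac{1}{\frac{109301}{121} + 18821} = \frac{1}{\frac{2386642}{121}} = \frac{121}{2386642}$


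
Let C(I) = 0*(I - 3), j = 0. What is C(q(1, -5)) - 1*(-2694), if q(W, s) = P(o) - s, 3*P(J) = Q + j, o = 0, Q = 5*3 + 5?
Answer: 2694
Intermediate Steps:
Q = 20 (Q = 15 + 5 = 20)
P(J) = 20/3 (P(J) = (20 + 0)/3 = (1/3)*20 = 20/3)
q(W, s) = 20/3 - s
C(I) = 0 (C(I) = 0*(-3 + I) = 0)
C(q(1, -5)) - 1*(-2694) = 0 - 1*(-2694) = 0 + 2694 = 2694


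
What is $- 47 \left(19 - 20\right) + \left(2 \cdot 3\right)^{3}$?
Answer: $263$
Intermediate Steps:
$- 47 \left(19 - 20\right) + \left(2 \cdot 3\right)^{3} = \left(-47\right) \left(-1\right) + 6^{3} = 47 + 216 = 263$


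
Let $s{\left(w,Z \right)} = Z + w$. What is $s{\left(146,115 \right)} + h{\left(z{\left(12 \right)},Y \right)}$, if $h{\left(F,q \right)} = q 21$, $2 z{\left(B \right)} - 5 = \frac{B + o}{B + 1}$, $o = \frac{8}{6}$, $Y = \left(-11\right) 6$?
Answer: $-1125$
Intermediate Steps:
$Y = -66$
$o = \frac{4}{3}$ ($o = 8 \cdot \frac{1}{6} = \frac{4}{3} \approx 1.3333$)
$z{\left(B \right)} = \frac{5}{2} + \frac{\frac{4}{3} + B}{2 \left(1 + B\right)}$ ($z{\left(B \right)} = \frac{5}{2} + \frac{\left(B + \frac{4}{3}\right) \frac{1}{B + 1}}{2} = \frac{5}{2} + \frac{\left(\frac{4}{3} + B\right) \frac{1}{1 + B}}{2} = \frac{5}{2} + \frac{\frac{1}{1 + B} \left(\frac{4}{3} + B\right)}{2} = \frac{5}{2} + \frac{\frac{4}{3} + B}{2 \left(1 + B\right)}$)
$h{\left(F,q \right)} = 21 q$
$s{\left(146,115 \right)} + h{\left(z{\left(12 \right)},Y \right)} = \left(115 + 146\right) + 21 \left(-66\right) = 261 - 1386 = -1125$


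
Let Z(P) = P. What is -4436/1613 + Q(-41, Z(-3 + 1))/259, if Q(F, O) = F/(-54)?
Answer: -61975763/22559418 ≈ -2.7472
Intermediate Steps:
Q(F, O) = -F/54 (Q(F, O) = F*(-1/54) = -F/54)
-4436/1613 + Q(-41, Z(-3 + 1))/259 = -4436/1613 - 1/54*(-41)/259 = -4436*1/1613 + (41/54)*(1/259) = -4436/1613 + 41/13986 = -61975763/22559418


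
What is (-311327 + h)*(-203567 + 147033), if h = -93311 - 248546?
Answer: 36927104256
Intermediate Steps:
h = -341857
(-311327 + h)*(-203567 + 147033) = (-311327 - 341857)*(-203567 + 147033) = -653184*(-56534) = 36927104256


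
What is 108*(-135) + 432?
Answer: -14148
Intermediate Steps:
108*(-135) + 432 = -14580 + 432 = -14148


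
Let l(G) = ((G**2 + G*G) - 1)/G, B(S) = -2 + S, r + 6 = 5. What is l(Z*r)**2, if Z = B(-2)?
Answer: 961/16 ≈ 60.063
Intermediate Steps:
r = -1 (r = -6 + 5 = -1)
Z = -4 (Z = -2 - 2 = -4)
l(G) = (-1 + 2*G**2)/G (l(G) = ((G**2 + G**2) - 1)/G = (2*G**2 - 1)/G = (-1 + 2*G**2)/G)
l(Z*r)**2 = (-1/((-4*(-1))) + 2*(-4*(-1)))**2 = (-1/4 + 2*4)**2 = (-1*1/4 + 8)**2 = (-1/4 + 8)**2 = (31/4)**2 = 961/16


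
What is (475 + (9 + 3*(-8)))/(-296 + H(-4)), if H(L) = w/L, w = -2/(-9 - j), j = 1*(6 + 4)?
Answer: -17480/11249 ≈ -1.5539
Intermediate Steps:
j = 10 (j = 1*10 = 10)
w = 2/19 (w = -2/(-9 - 1*10) = -2/(-9 - 10) = -2/(-19) = -2*(-1/19) = 2/19 ≈ 0.10526)
H(L) = 2/(19*L)
(475 + (9 + 3*(-8)))/(-296 + H(-4)) = (475 + (9 + 3*(-8)))/(-296 + (2/19)/(-4)) = (475 + (9 - 24))/(-296 + (2/19)*(-¼)) = (475 - 15)/(-296 - 1/38) = 460/(-11249/38) = 460*(-38/11249) = -17480/11249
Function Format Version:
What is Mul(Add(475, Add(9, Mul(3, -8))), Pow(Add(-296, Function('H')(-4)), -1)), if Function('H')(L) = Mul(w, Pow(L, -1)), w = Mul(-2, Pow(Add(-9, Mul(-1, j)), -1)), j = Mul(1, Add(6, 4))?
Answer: Rational(-17480, 11249) ≈ -1.5539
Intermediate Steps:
j = 10 (j = Mul(1, 10) = 10)
w = Rational(2, 19) (w = Mul(-2, Pow(Add(-9, Mul(-1, 10)), -1)) = Mul(-2, Pow(Add(-9, -10), -1)) = Mul(-2, Pow(-19, -1)) = Mul(-2, Rational(-1, 19)) = Rational(2, 19) ≈ 0.10526)
Function('H')(L) = Mul(Rational(2, 19), Pow(L, -1))
Mul(Add(475, Add(9, Mul(3, -8))), Pow(Add(-296, Function('H')(-4)), -1)) = Mul(Add(475, Add(9, Mul(3, -8))), Pow(Add(-296, Mul(Rational(2, 19), Pow(-4, -1))), -1)) = Mul(Add(475, Add(9, -24)), Pow(Add(-296, Mul(Rational(2, 19), Rational(-1, 4))), -1)) = Mul(Add(475, -15), Pow(Add(-296, Rational(-1, 38)), -1)) = Mul(460, Pow(Rational(-11249, 38), -1)) = Mul(460, Rational(-38, 11249)) = Rational(-17480, 11249)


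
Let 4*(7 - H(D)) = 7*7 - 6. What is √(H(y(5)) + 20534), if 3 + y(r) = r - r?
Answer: √82121/2 ≈ 143.28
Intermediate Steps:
y(r) = -3 (y(r) = -3 + (r - r) = -3 + 0 = -3)
H(D) = -15/4 (H(D) = 7 - (7*7 - 6)/4 = 7 - (49 - 6)/4 = 7 - ¼*43 = 7 - 43/4 = -15/4)
√(H(y(5)) + 20534) = √(-15/4 + 20534) = √(82121/4) = √82121/2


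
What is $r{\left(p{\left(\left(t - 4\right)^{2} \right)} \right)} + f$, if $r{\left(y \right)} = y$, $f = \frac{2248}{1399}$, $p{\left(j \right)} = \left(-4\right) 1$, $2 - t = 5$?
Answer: $- \frac{3348}{1399} \approx -2.3931$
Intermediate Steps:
$t = -3$ ($t = 2 - 5 = -3$)
$p{\left(j \right)} = -4$
$f = \frac{2248}{1399}$ ($f = 2248 \cdot \frac{1}{1399} = \frac{2248}{1399} \approx 1.6069$)
$r{\left(p{\left(\left(t - 4\right)^{2} \right)} \right)} + f = -4 + \frac{2248}{1399} = - \frac{3348}{1399}$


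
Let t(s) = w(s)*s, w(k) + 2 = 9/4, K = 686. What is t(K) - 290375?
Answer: -580407/2 ≈ -2.9020e+5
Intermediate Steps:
w(k) = ¼ (w(k) = -2 + 9/4 = ¼)
t(s) = s/4
t(K) - 290375 = (¼)*686 - 290375 = 343/2 - 290375 = -580407/2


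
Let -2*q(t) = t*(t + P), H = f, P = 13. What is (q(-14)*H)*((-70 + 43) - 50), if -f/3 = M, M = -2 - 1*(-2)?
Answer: 0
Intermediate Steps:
M = 0 (M = -2 + 2 = 0)
f = 0 (f = -3*0 = 0)
H = 0
q(t) = -t*(13 + t)/2 (q(t) = -t*(t + 13)/2 = -t*(13 + t)/2)
(q(-14)*H)*((-70 + 43) - 50) = (-½*(-14)*(13 - 14)*0)*((-70 + 43) - 50) = (-½*(-14)*(-1)*0)*(-27 - 50) = -7*0*(-77) = 0*(-77) = 0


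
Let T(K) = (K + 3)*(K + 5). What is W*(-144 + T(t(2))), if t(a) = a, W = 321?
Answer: -34989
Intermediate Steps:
T(K) = (3 + K)*(5 + K)
W*(-144 + T(t(2))) = 321*(-144 + (15 + 2² + 8*2)) = 321*(-144 + (15 + 4 + 16)) = 321*(-144 + 35) = 321*(-109) = -34989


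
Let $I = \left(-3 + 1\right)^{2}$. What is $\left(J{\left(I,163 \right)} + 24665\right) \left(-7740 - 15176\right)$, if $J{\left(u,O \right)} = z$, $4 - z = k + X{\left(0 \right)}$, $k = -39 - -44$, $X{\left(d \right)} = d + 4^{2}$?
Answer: $-564833568$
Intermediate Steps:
$X{\left(d \right)} = 16 + d$ ($X{\left(d \right)} = d + 16 = 16 + d$)
$k = 5$ ($k = -39 + 44 = 5$)
$I = 4$ ($I = \left(-2\right)^{2} = 4$)
$z = -17$ ($z = 4 - \left(5 + \left(16 + 0\right)\right) = 4 - \left(5 + 16\right) = 4 - 21 = -17$)
$J{\left(u,O \right)} = -17$
$\left(J{\left(I,163 \right)} + 24665\right) \left(-7740 - 15176\right) = \left(-17 + 24665\right) \left(-7740 - 15176\right) = 24648 \left(-22916\right) = -564833568$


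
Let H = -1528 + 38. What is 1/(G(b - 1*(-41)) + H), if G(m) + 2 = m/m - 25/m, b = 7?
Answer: -48/71593 ≈ -0.00067046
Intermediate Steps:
H = -1490
G(m) = -1 - 25/m (G(m) = -2 + (m/m - 25/m) = -2 + (1 - 25/m) = -1 - 25/m)
1/(G(b - 1*(-41)) + H) = 1/((-25 - (7 - 1*(-41)))/(7 - 1*(-41)) - 1490) = 1/((-25 - (7 + 41))/(7 + 41) - 1490) = 1/((-25 - 1*48)/48 - 1490) = 1/((-25 - 48)/48 - 1490) = 1/((1/48)*(-73) - 1490) = 1/(-73/48 - 1490) = 1/(-71593/48) = -48/71593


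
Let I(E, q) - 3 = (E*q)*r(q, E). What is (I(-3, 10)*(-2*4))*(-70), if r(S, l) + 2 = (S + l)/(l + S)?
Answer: 18480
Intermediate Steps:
r(S, l) = -1 (r(S, l) = -2 + (S + l)/(l + S) = -2 + (S + l)/(S + l) = -2 + 1 = -1)
I(E, q) = 3 - E*q (I(E, q) = 3 + (E*q)*(-1) = 3 - E*q)
(I(-3, 10)*(-2*4))*(-70) = ((3 - 1*(-3)*10)*(-2*4))*(-70) = ((3 + 30)*(-8))*(-70) = (33*(-8))*(-70) = -264*(-70) = 18480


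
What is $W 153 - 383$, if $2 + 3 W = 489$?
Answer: $24454$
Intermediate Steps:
$W = \frac{487}{3}$ ($W = - \frac{2}{3} + \frac{1}{3} \cdot 489 = - \frac{2}{3} + 163 = \frac{487}{3} \approx 162.33$)
$W 153 - 383 = \frac{487}{3} \cdot 153 - 383 = 24837 - 383 = 24454$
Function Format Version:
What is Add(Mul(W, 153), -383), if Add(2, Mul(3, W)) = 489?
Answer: 24454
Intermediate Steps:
W = Rational(487, 3) (W = Add(Rational(-2, 3), Mul(Rational(1, 3), 489)) = Add(Rational(-2, 3), 163) = Rational(487, 3) ≈ 162.33)
Add(Mul(W, 153), -383) = Add(Mul(Rational(487, 3), 153), -383) = Add(24837, -383) = 24454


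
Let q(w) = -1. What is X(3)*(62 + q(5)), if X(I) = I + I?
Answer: 366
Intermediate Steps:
X(I) = 2*I
X(3)*(62 + q(5)) = (2*3)*(62 - 1) = 6*61 = 366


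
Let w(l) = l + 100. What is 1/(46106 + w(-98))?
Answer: 1/46108 ≈ 2.1688e-5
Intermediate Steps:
w(l) = 100 + l
1/(46106 + w(-98)) = 1/(46106 + (100 - 98)) = 1/(46106 + 2) = 1/46108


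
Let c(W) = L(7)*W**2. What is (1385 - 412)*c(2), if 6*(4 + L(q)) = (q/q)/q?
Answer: -46426/3 ≈ -15475.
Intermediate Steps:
L(q) = -4 + 1/(6*q) (L(q) = -4 + ((q/q)/q)/6 = -4 + (1/q)/6 = -4 + 1/(6*q))
c(W) = -167*W**2/42 (c(W) = (-4 + (1/6)/7)*W**2 = (-4 + (1/6)*(1/7))*W**2 = (-4 + 1/42)*W**2 = -167*W**2/42)
(1385 - 412)*c(2) = (1385 - 412)*(-167/42*2**2) = 973*(-167/42*4) = 973*(-334/21) = -46426/3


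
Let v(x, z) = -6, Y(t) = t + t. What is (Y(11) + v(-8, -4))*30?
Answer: 480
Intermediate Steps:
Y(t) = 2*t
(Y(11) + v(-8, -4))*30 = (2*11 - 6)*30 = (22 - 6)*30 = 16*30 = 480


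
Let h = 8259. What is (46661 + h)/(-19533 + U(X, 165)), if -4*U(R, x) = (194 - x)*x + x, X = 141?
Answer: -109840/41541 ≈ -2.6441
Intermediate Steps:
U(R, x) = -x/4 - x*(194 - x)/4 (U(R, x) = -((194 - x)*x + x)/4 = -(x*(194 - x) + x)/4 = -(x + x*(194 - x))/4 = -x/4 - x*(194 - x)/4)
(46661 + h)/(-19533 + U(X, 165)) = (46661 + 8259)/(-19533 + (¼)*165*(-195 + 165)) = 54920/(-19533 + (¼)*165*(-30)) = 54920/(-19533 - 2475/2) = 54920/(-41541/2) = 54920*(-2/41541) = -109840/41541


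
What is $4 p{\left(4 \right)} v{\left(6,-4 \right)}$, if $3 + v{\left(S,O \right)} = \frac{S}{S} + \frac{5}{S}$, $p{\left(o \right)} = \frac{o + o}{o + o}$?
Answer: $- \frac{14}{3} \approx -4.6667$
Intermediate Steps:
$p{\left(o \right)} = 1$ ($p{\left(o \right)} = \frac{2 o}{2 o} = 2 o \frac{1}{2 o} = 1$)
$v{\left(S,O \right)} = -2 + \frac{5}{S}$ ($v{\left(S,O \right)} = -3 + \left(\frac{S}{S} + \frac{5}{S}\right) = -3 + \left(1 + \frac{5}{S}\right) = -2 + \frac{5}{S}$)
$4 p{\left(4 \right)} v{\left(6,-4 \right)} = 4 \cdot 1 \left(-2 + \frac{5}{6}\right) = 4 \left(-2 + 5 \cdot \frac{1}{6}\right) = 4 \left(-2 + \frac{5}{6}\right) = 4 \left(- \frac{7}{6}\right) = - \frac{14}{3}$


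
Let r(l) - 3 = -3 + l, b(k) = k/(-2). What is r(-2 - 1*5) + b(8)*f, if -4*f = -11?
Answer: -18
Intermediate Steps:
f = 11/4 (f = -1/4*(-11) = 11/4 ≈ 2.7500)
b(k) = -k/2 (b(k) = k*(-1/2) = -k/2)
r(l) = l (r(l) = 3 + (-3 + l) = l)
r(-2 - 1*5) + b(8)*f = (-2 - 1*5) - 1/2*8*(11/4) = (-2 - 5) - 4*11/4 = -7 - 11 = -18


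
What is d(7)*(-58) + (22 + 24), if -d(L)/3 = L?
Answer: 1264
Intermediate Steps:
d(L) = -3*L
d(7)*(-58) + (22 + 24) = -3*7*(-58) + (22 + 24) = -21*(-58) + 46 = 1218 + 46 = 1264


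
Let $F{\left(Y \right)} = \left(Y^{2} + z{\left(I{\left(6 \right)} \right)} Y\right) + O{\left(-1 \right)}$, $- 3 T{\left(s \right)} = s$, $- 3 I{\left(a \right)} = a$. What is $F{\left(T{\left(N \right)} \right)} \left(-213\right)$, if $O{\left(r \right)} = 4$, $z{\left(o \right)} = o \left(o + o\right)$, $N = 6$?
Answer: $1704$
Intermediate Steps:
$I{\left(a \right)} = - \frac{a}{3}$
$z{\left(o \right)} = 2 o^{2}$ ($z{\left(o \right)} = o 2 o = 2 o^{2}$)
$T{\left(s \right)} = - \frac{s}{3}$
$F{\left(Y \right)} = 4 + Y^{2} + 8 Y$ ($F{\left(Y \right)} = \left(Y^{2} + 2 \left(\left(- \frac{1}{3}\right) 6\right)^{2} Y\right) + 4 = \left(Y^{2} + 2 \left(-2\right)^{2} Y\right) + 4 = \left(Y^{2} + 2 \cdot 4 Y\right) + 4 = \left(Y^{2} + 8 Y\right) + 4 = 4 + Y^{2} + 8 Y$)
$F{\left(T{\left(N \right)} \right)} \left(-213\right) = \left(4 + \left(\left(- \frac{1}{3}\right) 6\right)^{2} + 8 \left(\left(- \frac{1}{3}\right) 6\right)\right) \left(-213\right) = \left(4 + \left(-2\right)^{2} + 8 \left(-2\right)\right) \left(-213\right) = \left(4 + 4 - 16\right) \left(-213\right) = \left(-8\right) \left(-213\right) = 1704$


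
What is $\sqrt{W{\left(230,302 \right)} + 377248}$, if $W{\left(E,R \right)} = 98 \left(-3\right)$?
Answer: $\sqrt{376954} \approx 613.97$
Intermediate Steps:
$W{\left(E,R \right)} = -294$
$\sqrt{W{\left(230,302 \right)} + 377248} = \sqrt{-294 + 377248} = \sqrt{376954}$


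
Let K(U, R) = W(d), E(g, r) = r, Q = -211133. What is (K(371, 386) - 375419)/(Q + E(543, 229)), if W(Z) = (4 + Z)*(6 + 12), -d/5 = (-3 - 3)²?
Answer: 378587/210904 ≈ 1.7951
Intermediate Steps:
d = -180 (d = -5*(-3 - 3)² = -5*(-6)² = -5*36 = -180)
W(Z) = 72 + 18*Z (W(Z) = (4 + Z)*18 = 72 + 18*Z)
K(U, R) = -3168 (K(U, R) = 72 + 18*(-180) = 72 - 3240 = -3168)
(K(371, 386) - 375419)/(Q + E(543, 229)) = (-3168 - 375419)/(-211133 + 229) = -378587/(-210904) = -378587*(-1/210904) = 378587/210904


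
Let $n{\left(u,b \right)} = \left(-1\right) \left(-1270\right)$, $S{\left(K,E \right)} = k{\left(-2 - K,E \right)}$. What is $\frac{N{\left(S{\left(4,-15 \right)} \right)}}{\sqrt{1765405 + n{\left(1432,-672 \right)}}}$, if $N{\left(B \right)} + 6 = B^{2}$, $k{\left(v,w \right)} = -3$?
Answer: $\frac{3 \sqrt{70667}}{353335} \approx 0.0022571$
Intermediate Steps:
$S{\left(K,E \right)} = -3$
$n{\left(u,b \right)} = 1270$
$N{\left(B \right)} = -6 + B^{2}$
$\frac{N{\left(S{\left(4,-15 \right)} \right)}}{\sqrt{1765405 + n{\left(1432,-672 \right)}}} = \frac{-6 + \left(-3\right)^{2}}{\sqrt{1765405 + 1270}} = \frac{-6 + 9}{\sqrt{1766675}} = \frac{3}{5 \sqrt{70667}} = 3 \frac{\sqrt{70667}}{353335} = \frac{3 \sqrt{70667}}{353335}$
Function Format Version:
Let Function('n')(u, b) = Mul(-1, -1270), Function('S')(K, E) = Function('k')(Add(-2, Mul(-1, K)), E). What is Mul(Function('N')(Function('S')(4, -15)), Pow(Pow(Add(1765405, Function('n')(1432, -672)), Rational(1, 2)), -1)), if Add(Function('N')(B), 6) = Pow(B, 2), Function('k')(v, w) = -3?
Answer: Mul(Rational(3, 353335), Pow(70667, Rational(1, 2))) ≈ 0.0022571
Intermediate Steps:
Function('S')(K, E) = -3
Function('n')(u, b) = 1270
Function('N')(B) = Add(-6, Pow(B, 2))
Mul(Function('N')(Function('S')(4, -15)), Pow(Pow(Add(1765405, Function('n')(1432, -672)), Rational(1, 2)), -1)) = Mul(Add(-6, Pow(-3, 2)), Pow(Pow(Add(1765405, 1270), Rational(1, 2)), -1)) = Mul(Add(-6, 9), Pow(Pow(1766675, Rational(1, 2)), -1)) = Mul(3, Pow(Mul(5, Pow(70667, Rational(1, 2))), -1)) = Mul(3, Mul(Rational(1, 353335), Pow(70667, Rational(1, 2)))) = Mul(Rational(3, 353335), Pow(70667, Rational(1, 2)))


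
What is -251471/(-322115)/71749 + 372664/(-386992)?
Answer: -1076587538737551/1117992272976490 ≈ -0.96297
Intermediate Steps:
-251471/(-322115)/71749 + 372664/(-386992) = -251471*(-1/322115)*(1/71749) + 372664*(-1/386992) = (251471/322115)*(1/71749) - 46583/48374 = 251471/23111429135 - 46583/48374 = -1076587538737551/1117992272976490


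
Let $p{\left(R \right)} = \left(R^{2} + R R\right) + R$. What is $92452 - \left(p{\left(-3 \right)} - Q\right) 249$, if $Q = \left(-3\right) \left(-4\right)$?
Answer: $91705$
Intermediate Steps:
$Q = 12$
$p{\left(R \right)} = R + 2 R^{2}$ ($p{\left(R \right)} = \left(R^{2} + R^{2}\right) + R = 2 R^{2} + R = R + 2 R^{2}$)
$92452 - \left(p{\left(-3 \right)} - Q\right) 249 = 92452 - \left(- 3 \left(1 + 2 \left(-3\right)\right) - 12\right) 249 = 92452 - \left(- 3 \left(1 - 6\right) - 12\right) 249 = 92452 - \left(\left(-3\right) \left(-5\right) - 12\right) 249 = 92452 - \left(15 - 12\right) 249 = 92452 - 3 \cdot 249 = 92452 - 747 = 91705$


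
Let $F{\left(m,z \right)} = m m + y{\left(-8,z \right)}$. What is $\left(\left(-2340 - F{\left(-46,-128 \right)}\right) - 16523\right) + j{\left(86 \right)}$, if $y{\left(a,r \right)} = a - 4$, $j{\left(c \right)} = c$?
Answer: $-20881$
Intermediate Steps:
$y{\left(a,r \right)} = -4 + a$
$F{\left(m,z \right)} = -12 + m^{2}$ ($F{\left(m,z \right)} = m m - 12 = m^{2} - 12 = -12 + m^{2}$)
$\left(\left(-2340 - F{\left(-46,-128 \right)}\right) - 16523\right) + j{\left(86 \right)} = \left(\left(-2340 - \left(-12 + \left(-46\right)^{2}\right)\right) - 16523\right) + 86 = \left(\left(-2340 - \left(-12 + 2116\right)\right) - 16523\right) + 86 = \left(\left(-2340 - 2104\right) - 16523\right) + 86 = \left(-4444 - 16523\right) + 86 = -20967 + 86 = -20881$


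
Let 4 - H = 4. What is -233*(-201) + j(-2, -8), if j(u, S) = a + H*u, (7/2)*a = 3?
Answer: 327837/7 ≈ 46834.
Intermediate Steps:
H = 0 (H = 4 - 1*4 = 4 - 4 = 0)
a = 6/7 (a = (2/7)*3 = 6/7 ≈ 0.85714)
j(u, S) = 6/7 (j(u, S) = 6/7 + 0*u = 6/7 + 0 = 6/7)
-233*(-201) + j(-2, -8) = -233*(-201) + 6/7 = 46833 + 6/7 = 327837/7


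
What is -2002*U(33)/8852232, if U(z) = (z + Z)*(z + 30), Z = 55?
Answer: -462462/368843 ≈ -1.2538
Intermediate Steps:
U(z) = (30 + z)*(55 + z) (U(z) = (z + 55)*(z + 30) = (55 + z)*(30 + z) = (30 + z)*(55 + z))
-2002*U(33)/8852232 = -2002*(1650 + 33**2 + 85*33)/8852232 = -2002*(1650 + 1089 + 2805)*(1/8852232) = -2002*5544*(1/8852232) = -11099088*1/8852232 = -462462/368843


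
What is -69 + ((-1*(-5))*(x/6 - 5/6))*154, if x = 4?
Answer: -592/3 ≈ -197.33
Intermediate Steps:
-69 + ((-1*(-5))*(x/6 - 5/6))*154 = -69 + ((-1*(-5))*(4/6 - 5/6))*154 = -69 + (5*(4*(⅙) - 5*⅙))*154 = -69 + (5*(⅔ - ⅚))*154 = -69 + (5*(-⅙))*154 = -69 - ⅚*154 = -69 - 385/3 = -592/3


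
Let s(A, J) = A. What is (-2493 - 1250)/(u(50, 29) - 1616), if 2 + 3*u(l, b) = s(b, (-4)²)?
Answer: 3743/1607 ≈ 2.3292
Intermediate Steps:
u(l, b) = -⅔ + b/3
(-2493 - 1250)/(u(50, 29) - 1616) = (-2493 - 1250)/((-⅔ + (⅓)*29) - 1616) = -3743/((-⅔ + 29/3) - 1616) = -3743/(9 - 1616) = -3743/(-1607) = -3743*(-1/1607) = 3743/1607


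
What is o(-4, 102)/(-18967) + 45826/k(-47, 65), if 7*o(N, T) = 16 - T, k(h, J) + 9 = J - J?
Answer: -6084271420/1194921 ≈ -5091.8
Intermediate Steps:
k(h, J) = -9 (k(h, J) = -9 + (J - J) = -9 + 0 = -9)
o(N, T) = 16/7 - T/7 (o(N, T) = (16 - T)/7 = 16/7 - T/7)
o(-4, 102)/(-18967) + 45826/k(-47, 65) = (16/7 - ⅐*102)/(-18967) + 45826/(-9) = (16/7 - 102/7)*(-1/18967) + 45826*(-⅑) = -86/7*(-1/18967) - 45826/9 = 86/132769 - 45826/9 = -6084271420/1194921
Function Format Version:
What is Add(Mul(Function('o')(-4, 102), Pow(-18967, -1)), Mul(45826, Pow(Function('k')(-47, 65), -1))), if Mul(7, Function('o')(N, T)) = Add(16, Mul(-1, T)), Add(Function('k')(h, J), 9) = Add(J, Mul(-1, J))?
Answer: Rational(-6084271420, 1194921) ≈ -5091.8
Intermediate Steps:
Function('k')(h, J) = -9 (Function('k')(h, J) = Add(-9, Add(J, Mul(-1, J))) = Add(-9, 0) = -9)
Function('o')(N, T) = Add(Rational(16, 7), Mul(Rational(-1, 7), T)) (Function('o')(N, T) = Mul(Rational(1, 7), Add(16, Mul(-1, T))) = Add(Rational(16, 7), Mul(Rational(-1, 7), T)))
Add(Mul(Function('o')(-4, 102), Pow(-18967, -1)), Mul(45826, Pow(Function('k')(-47, 65), -1))) = Add(Mul(Add(Rational(16, 7), Mul(Rational(-1, 7), 102)), Pow(-18967, -1)), Mul(45826, Pow(-9, -1))) = Add(Mul(Add(Rational(16, 7), Rational(-102, 7)), Rational(-1, 18967)), Mul(45826, Rational(-1, 9))) = Add(Mul(Rational(-86, 7), Rational(-1, 18967)), Rational(-45826, 9)) = Add(Rational(86, 132769), Rational(-45826, 9)) = Rational(-6084271420, 1194921)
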